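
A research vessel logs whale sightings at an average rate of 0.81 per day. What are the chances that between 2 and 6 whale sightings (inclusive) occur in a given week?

Over the interval, μ = 0.81 × 7 = 5.67 (a week = 7 days).
P(2 ≤ N ≤ 6) = Σ_{j=2}^{6} e^(−5.67) · 5.67^j/j! ≈ 0.6361.

0.6361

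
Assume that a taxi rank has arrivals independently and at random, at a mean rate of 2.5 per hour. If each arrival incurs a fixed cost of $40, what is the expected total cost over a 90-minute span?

$150

E[N] = 2.5 × 1.5 = 3.75 (a 90-minute span = 1.5 hours); E[cost] = 3.75 × $40 = $150.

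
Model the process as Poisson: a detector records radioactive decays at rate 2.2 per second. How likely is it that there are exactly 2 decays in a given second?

With mean μ = 2.2 per second,
P(N = 2) = e^(−μ) μ^2/2! = e^(−2.2) · 2.2^2/2 ≈ 0.2681.

0.2681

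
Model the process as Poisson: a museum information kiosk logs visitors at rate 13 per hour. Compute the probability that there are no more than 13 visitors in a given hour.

With mean μ = 13 per hour,
P(N ≤ 13) = Σ_{j=0}^{13} e^(−μ) μ^j/j! ≈ 0.5730.

0.5730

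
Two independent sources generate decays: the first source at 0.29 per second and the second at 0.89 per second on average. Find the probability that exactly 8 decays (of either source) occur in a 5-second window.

Independent Poisson processes superpose: combined rate λ = 0.29 + 0.89 = 1.18 per second.
Over the interval, μ = 1.18 × 5 = 5.9 (a 5-second window = 5 seconds).
P(N = 8) = e^(−5.9) · 5.9^8/8! ≈ 0.0998.

0.0998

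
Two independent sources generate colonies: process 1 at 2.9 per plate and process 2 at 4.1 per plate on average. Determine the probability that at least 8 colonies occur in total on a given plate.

0.4013

Independent Poisson processes superpose: combined rate λ = 2.9 + 4.1 = 7 per plate.
So μ = 7.
P(N ≥ 8) = 1 − P(N ≤ 7) ≈ 0.4013.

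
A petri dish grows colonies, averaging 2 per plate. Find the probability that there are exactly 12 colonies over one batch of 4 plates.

0.0481

Over the interval, μ = 2 × 4 = 8 (a batch of 4 plates = 4 plates).
P(N = 12) = e^(−μ) μ^12/12! = e^(−8) · 8^12/479001600 ≈ 0.0481.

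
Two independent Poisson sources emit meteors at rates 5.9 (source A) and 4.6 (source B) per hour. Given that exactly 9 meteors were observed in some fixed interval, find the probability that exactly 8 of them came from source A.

0.0392

Given the total, each event is independently from source A with probability p = λ_A/(λ_A+λ_B) = 5.9/10.5 ≈ 0.5619.
So K ~ Binomial(9, 5.9/10.5): P(K = 8) = C(9,8) · (5.9/10.5)^8 · (4.6/10.5)^1 ≈ 0.0392.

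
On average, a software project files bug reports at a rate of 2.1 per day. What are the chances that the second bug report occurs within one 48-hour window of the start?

Over the interval, μ = 2.1 × 2 = 4.2 (a 48-hour window = 2 days).
The second arrival falls in the interval iff at least 2 events occur there: P(S_2 ≤ t) = P(N ≥ 2) = 1 − P(N ≤ 1) ≈ 0.9220.

0.9220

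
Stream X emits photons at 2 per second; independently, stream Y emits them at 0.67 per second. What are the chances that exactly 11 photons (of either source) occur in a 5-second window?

Independent Poisson processes superpose: combined rate λ = 2 + 0.67 = 2.67 per second.
Over the interval, μ = 2.67 × 5 = 13.35 (a 5-second window = 5 seconds).
P(N = 11) = e^(−13.35) · 13.35^11/11! ≈ 0.0958.

0.0958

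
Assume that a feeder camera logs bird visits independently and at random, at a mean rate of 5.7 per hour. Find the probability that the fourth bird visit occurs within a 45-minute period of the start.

Over the interval, μ = 5.7 × 0.75 = 4.275 (a 45-minute period = 0.75 hours).
The fourth arrival falls in the interval iff at least 4 events occur there: P(S_4 ≤ t) = P(N ≥ 4) = 1 − P(N ≤ 3) ≈ 0.6183.

0.6183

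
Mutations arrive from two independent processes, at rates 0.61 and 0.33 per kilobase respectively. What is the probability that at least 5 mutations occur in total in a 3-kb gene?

0.1555

Independent Poisson processes superpose: combined rate λ = 0.61 + 0.33 = 0.94 per kilobase.
Over the interval, μ = 0.94 × 3 = 2.82 (a 3-kb gene = 3 kilobases).
P(N ≥ 5) = 1 − P(N ≤ 4) ≈ 0.1555.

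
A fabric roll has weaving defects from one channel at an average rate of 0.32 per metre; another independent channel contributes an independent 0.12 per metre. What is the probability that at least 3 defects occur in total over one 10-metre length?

0.8149

Independent Poisson processes superpose: combined rate λ = 0.32 + 0.12 = 0.44 per metre.
Over the interval, μ = 0.44 × 10 = 4.4 (a 10-metre length = 10 metres).
P(N ≥ 3) = 1 − P(N ≤ 2) ≈ 0.8149.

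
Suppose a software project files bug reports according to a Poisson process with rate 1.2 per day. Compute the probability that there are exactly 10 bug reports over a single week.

Over the interval, μ = 1.2 × 7 = 8.4 (a week = 7 days).
P(N = 10) = e^(−μ) μ^10/10! = e^(−8.4) · 8.4^10/3628800 ≈ 0.1084.

0.1084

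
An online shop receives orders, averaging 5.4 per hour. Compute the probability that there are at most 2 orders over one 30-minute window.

Over the interval, μ = 5.4 × 0.5 = 2.7 (a 30-minute window = 0.5 hours).
P(N ≤ 2) = Σ_{j=0}^{2} e^(−μ) μ^j/j! ≈ 0.4936.

0.4936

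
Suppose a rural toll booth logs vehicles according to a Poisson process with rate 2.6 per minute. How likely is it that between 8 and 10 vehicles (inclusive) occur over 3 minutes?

0.3540

Over the interval, μ = 2.6 × 3 = 7.8 (3 minutes).
P(8 ≤ N ≤ 10) = Σ_{j=8}^{10} e^(−7.8) · 7.8^j/j! ≈ 0.3540.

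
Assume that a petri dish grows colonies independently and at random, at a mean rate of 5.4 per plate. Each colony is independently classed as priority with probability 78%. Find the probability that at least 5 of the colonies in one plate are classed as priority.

0.4125

Thinning: the colonies that are classed as priority themselves form a Poisson process with rate 0.78 × 5.4 = 4.212 per plate.
So μ = 4.212.
P(N ≥ 5) = 1 − P(N ≤ 4) ≈ 0.4125.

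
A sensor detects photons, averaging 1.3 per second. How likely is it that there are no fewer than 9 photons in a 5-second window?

0.2084

Over the interval, μ = 1.3 × 5 = 6.5 (a 5-second window = 5 seconds).
P(N ≥ 9) = 1 − P(N ≤ 8) = 1 − Σ_{j=0}^{8} e^(−μ) μ^j/j! ≈ 0.2084.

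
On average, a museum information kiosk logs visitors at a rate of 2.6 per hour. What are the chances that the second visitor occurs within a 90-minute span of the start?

0.9008

Over the interval, μ = 2.6 × 1.5 = 3.9 (a 90-minute span = 1.5 hours).
The second arrival falls in the interval iff at least 2 events occur there: P(S_2 ≤ t) = P(N ≥ 2) = 1 − P(N ≤ 1) ≈ 0.9008.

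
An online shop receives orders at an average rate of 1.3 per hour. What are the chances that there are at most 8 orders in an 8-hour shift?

Over the interval, μ = 1.3 × 8 = 10.4 (an 8-hour shift = 8 hours).
P(N ≤ 8) = Σ_{j=0}^{8} e^(−μ) μ^j/j! ≈ 0.2896.

0.2896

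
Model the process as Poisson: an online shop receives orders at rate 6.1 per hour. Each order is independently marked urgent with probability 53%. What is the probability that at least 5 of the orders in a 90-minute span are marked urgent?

0.5327

Thinning: the orders that are marked urgent themselves form a Poisson process with rate 0.53 × 6.1 = 3.233 per hour.
Over the interval, μ = 3.233 × 1.5 = 4.8495 (a 90-minute span = 1.5 hours).
P(N ≥ 5) = 1 − P(N ≤ 4) ≈ 0.5327.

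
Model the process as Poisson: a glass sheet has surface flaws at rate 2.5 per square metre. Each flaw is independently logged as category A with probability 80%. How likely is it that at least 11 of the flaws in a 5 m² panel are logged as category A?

0.4170

Thinning: the flaws that are logged as category A themselves form a Poisson process with rate 0.8 × 2.5 = 2 per square metre.
Over the interval, μ = 2 × 5 = 10 (a 5 m² panel = 5 square metres).
P(N ≥ 11) = 1 − P(N ≤ 10) ≈ 0.4170.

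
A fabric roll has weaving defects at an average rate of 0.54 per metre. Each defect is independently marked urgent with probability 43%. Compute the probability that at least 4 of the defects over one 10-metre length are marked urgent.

0.2051

Thinning: the defects that are marked urgent themselves form a Poisson process with rate 0.43 × 0.54 = 0.2322 per metre.
Over the interval, μ = 0.2322 × 10 = 2.322 (a 10-metre length = 10 metres).
P(N ≥ 4) = 1 − P(N ≤ 3) ≈ 0.2051.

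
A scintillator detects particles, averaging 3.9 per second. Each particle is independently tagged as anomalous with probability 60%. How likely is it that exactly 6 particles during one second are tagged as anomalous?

Thinning: the particles that are tagged as anomalous themselves form a Poisson process with rate 0.6 × 3.9 = 2.34 per second.
So μ = 2.34.
P(N = 6) = e^(−2.34) · 2.34^6/6! ≈ 0.0220.

0.0220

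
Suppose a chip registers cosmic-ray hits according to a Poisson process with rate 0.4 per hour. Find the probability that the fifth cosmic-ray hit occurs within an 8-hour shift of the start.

0.2194

Over the interval, μ = 0.4 × 8 = 3.2 (an 8-hour shift = 8 hours).
The fifth arrival falls in the interval iff at least 5 events occur there: P(S_5 ≤ t) = P(N ≥ 5) = 1 − P(N ≤ 4) ≈ 0.2194.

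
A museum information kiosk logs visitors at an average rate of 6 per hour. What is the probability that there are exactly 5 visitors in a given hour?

0.1606

With mean μ = 6 per hour,
P(N = 5) = e^(−μ) μ^5/5! = e^(−6) · 6^5/120 ≈ 0.1606.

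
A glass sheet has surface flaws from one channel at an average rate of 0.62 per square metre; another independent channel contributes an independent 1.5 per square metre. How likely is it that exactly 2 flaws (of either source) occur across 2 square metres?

0.1295

Independent Poisson processes superpose: combined rate λ = 0.62 + 1.5 = 2.12 per square metre.
Over the interval, μ = 2.12 × 2 = 4.24 (2 square metres).
P(N = 2) = e^(−4.24) · 4.24^2/2! ≈ 0.1295.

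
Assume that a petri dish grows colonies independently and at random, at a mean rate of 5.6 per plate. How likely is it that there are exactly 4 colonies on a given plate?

0.1515

With mean μ = 5.6 per plate,
P(N = 4) = e^(−μ) μ^4/4! = e^(−5.6) · 5.6^4/24 ≈ 0.1515.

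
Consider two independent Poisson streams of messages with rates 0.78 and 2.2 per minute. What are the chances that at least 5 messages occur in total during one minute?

0.1814

Independent Poisson processes superpose: combined rate λ = 0.78 + 2.2 = 2.98 per minute.
So μ = 2.98.
P(N ≥ 5) = 1 − P(N ≤ 4) ≈ 0.1814.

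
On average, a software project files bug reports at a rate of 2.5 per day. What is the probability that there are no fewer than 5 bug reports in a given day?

With mean μ = 2.5 per day,
P(N ≥ 5) = 1 − P(N ≤ 4) = 1 − Σ_{j=0}^{4} e^(−μ) μ^j/j! ≈ 0.1088.

0.1088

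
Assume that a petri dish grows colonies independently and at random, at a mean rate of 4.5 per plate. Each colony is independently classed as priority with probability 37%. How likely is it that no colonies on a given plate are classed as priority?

0.1892

Thinning: the colonies that are classed as priority themselves form a Poisson process with rate 0.37 × 4.5 = 1.665 per plate.
So μ = 1.665.
P(N = 0) = e^(−1.665) · 1.665^0/0! ≈ 0.1892.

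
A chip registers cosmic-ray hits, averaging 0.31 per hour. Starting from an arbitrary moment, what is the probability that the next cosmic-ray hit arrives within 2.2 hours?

Inter-arrival times are exponential with rate λ = 0.31 per hour.
P(T ≤ 2.2) = 1 − e^(−λt) = 1 − e^(−0.31 × 2.2) = 1 − e^(−0.682) ≈ 0.4944.

0.4944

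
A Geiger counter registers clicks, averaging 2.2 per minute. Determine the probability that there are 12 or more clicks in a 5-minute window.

0.4207

Over the interval, μ = 2.2 × 5 = 11 (a 5-minute window = 5 minutes).
P(N ≥ 12) = 1 − P(N ≤ 11) = 1 − Σ_{j=0}^{11} e^(−μ) μ^j/j! ≈ 0.4207.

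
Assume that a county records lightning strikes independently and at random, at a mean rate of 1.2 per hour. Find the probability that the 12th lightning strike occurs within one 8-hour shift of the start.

Over the interval, μ = 1.2 × 8 = 9.6 (an 8-hour shift = 8 hours).
The 12th arrival falls in the interval iff at least 12 events occur there: P(S_12 ≤ t) = P(N ≥ 12) = 1 − P(N ≤ 11) ≈ 0.2588.

0.2588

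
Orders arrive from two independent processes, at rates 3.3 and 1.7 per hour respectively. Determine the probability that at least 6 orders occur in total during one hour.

Independent Poisson processes superpose: combined rate λ = 3.3 + 1.7 = 5 per hour.
So μ = 5.
P(N ≥ 6) = 1 − P(N ≤ 5) ≈ 0.3840.

0.3840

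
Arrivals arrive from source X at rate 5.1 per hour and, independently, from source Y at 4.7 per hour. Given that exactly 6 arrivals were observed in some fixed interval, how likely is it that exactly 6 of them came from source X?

Given the total, each event is independently from source X with probability p = λ_X/(λ_X+λ_Y) = 5.1/9.8 ≈ 0.5204.
So K ~ Binomial(6, 5.1/9.8): P(K = 6) = C(6,6) · (5.1/9.8)^6 · (4.7/9.8)^0 ≈ 0.0199.

0.0199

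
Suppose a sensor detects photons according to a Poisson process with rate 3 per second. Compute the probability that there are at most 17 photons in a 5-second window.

0.7489

Over the interval, μ = 3 × 5 = 15 (a 5-second window = 5 seconds).
P(N ≤ 17) = Σ_{j=0}^{17} e^(−μ) μ^j/j! ≈ 0.7489.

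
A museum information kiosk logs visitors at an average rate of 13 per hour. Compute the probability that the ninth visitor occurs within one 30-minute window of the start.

0.2084

Over the interval, μ = 13 × 0.5 = 6.5 (a 30-minute window = 0.5 hours).
The ninth arrival falls in the interval iff at least 9 events occur there: P(S_9 ≤ t) = P(N ≥ 9) = 1 − P(N ≤ 8) ≈ 0.2084.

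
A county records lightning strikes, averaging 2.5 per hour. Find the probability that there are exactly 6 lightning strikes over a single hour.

With mean μ = 2.5 per hour,
P(N = 6) = e^(−μ) μ^6/6! = e^(−2.5) · 2.5^6/720 ≈ 0.0278.

0.0278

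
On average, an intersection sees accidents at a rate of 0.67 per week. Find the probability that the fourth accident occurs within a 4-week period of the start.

Over the interval, μ = 0.67 × 4 = 2.68 (a 4-week period = 4 weeks).
The fourth arrival falls in the interval iff at least 4 events occur there: P(S_4 ≤ t) = P(N ≥ 4) = 1 − P(N ≤ 3) ≈ 0.2815.

0.2815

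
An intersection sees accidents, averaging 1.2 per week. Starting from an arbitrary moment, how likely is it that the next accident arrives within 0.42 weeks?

0.3959

Inter-arrival times are exponential with rate λ = 1.2 per week.
P(T ≤ 0.42) = 1 − e^(−λt) = 1 − e^(−1.2 × 0.42) = 1 − e^(−0.504) ≈ 0.3959.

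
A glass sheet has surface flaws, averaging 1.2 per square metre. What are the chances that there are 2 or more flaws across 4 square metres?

0.9523

Over the interval, μ = 1.2 × 4 = 4.8 (4 square metres).
P(N ≥ 2) = 1 − P(N ≤ 1) = 1 − Σ_{j=0}^{1} e^(−μ) μ^j/j! ≈ 0.9523.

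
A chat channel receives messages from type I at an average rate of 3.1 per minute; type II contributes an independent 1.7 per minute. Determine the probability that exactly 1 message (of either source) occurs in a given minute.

Independent Poisson processes superpose: combined rate λ = 3.1 + 1.7 = 4.8 per minute.
So μ = 4.8.
P(N = 1) = e^(−4.8) · 4.8^1/1! ≈ 0.0395.

0.0395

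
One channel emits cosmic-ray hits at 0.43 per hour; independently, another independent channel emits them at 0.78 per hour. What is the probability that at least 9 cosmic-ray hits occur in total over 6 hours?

0.3054

Independent Poisson processes superpose: combined rate λ = 0.43 + 0.78 = 1.21 per hour.
Over the interval, μ = 1.21 × 6 = 7.26 (6 hours).
P(N ≥ 9) = 1 − P(N ≤ 8) ≈ 0.3054.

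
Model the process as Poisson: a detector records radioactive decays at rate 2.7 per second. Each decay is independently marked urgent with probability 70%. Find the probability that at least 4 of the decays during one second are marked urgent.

Thinning: the decays that are marked urgent themselves form a Poisson process with rate 0.7 × 2.7 = 1.89 per second.
So μ = 1.89.
P(N ≥ 4) = 1 − P(N ≤ 3) ≈ 0.1236.

0.1236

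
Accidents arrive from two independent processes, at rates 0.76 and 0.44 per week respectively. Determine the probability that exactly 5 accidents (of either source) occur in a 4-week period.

0.1747

Independent Poisson processes superpose: combined rate λ = 0.76 + 0.44 = 1.2 per week.
Over the interval, μ = 1.2 × 4 = 4.8 (a 4-week period = 4 weeks).
P(N = 5) = e^(−4.8) · 4.8^5/5! ≈ 0.1747.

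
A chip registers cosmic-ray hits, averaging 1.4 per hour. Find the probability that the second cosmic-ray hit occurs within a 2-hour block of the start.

Over the interval, μ = 1.4 × 2 = 2.8 (a 2-hour block = 2 hours).
The second arrival falls in the interval iff at least 2 events occur there: P(S_2 ≤ t) = P(N ≥ 2) = 1 − P(N ≤ 1) ≈ 0.7689.

0.7689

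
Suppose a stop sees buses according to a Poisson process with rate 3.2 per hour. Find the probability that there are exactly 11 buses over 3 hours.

0.1083

Over the interval, μ = 3.2 × 3 = 9.6 (3 hours).
P(N = 11) = e^(−μ) μ^11/11! = e^(−9.6) · 9.6^11/39916800 ≈ 0.1083.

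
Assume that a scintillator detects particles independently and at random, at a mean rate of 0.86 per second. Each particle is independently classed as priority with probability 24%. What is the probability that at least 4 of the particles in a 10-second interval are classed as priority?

Thinning: the particles that are classed as priority themselves form a Poisson process with rate 0.24 × 0.86 = 0.2064 per second.
Over the interval, μ = 0.2064 × 10 = 2.064 (a 10-second interval = 10 seconds).
P(N ≥ 4) = 1 − P(N ≤ 3) ≈ 0.1546.

0.1546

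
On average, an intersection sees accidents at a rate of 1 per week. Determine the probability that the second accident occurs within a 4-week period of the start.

0.9084

Over the interval, μ = 1 × 4 = 4 (a 4-week period = 4 weeks).
The second arrival falls in the interval iff at least 2 events occur there: P(S_2 ≤ t) = P(N ≥ 2) = 1 − P(N ≤ 1) ≈ 0.9084.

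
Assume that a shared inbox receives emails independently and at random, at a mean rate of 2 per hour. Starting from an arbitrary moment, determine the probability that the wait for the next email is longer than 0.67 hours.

The wait for the next event is exponential with rate λ = 2 per hour.
P(T > 0.67) = e^(−λt) = e^(−2 × 0.67) = e^(−1.34) ≈ 0.2618.

0.2618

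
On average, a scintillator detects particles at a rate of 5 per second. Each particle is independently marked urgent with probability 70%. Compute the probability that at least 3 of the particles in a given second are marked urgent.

Thinning: the particles that are marked urgent themselves form a Poisson process with rate 0.7 × 5 = 3.5 per second.
So μ = 3.5.
P(N ≥ 3) = 1 − P(N ≤ 2) ≈ 0.6792.

0.6792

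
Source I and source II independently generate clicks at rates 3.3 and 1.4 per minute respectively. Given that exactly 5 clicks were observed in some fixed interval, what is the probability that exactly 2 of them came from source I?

Given the total, each event is independently from source I with probability p = λ_I/(λ_I+λ_II) = 3.3/4.7 ≈ 0.7021.
So K ~ Binomial(5, 3.3/4.7): P(K = 2) = C(5,2) · (3.3/4.7)^2 · (1.4/4.7)^3 ≈ 0.1303.

0.1303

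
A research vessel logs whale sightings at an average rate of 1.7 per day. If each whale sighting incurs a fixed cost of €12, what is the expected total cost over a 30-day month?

€612

E[N] = 1.7 × 30 = 51 (a 30-day month = 30 days); E[cost] = 51 × €12 = €612.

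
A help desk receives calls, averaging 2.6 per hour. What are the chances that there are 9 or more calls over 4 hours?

0.7104

Over the interval, μ = 2.6 × 4 = 10.4 (4 hours).
P(N ≥ 9) = 1 − P(N ≤ 8) = 1 − Σ_{j=0}^{8} e^(−μ) μ^j/j! ≈ 0.7104.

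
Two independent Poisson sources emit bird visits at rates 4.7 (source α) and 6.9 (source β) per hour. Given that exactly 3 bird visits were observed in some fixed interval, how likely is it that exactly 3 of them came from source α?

0.0665

Given the total, each event is independently from source α with probability p = λ_α/(λ_α+λ_β) = 4.7/11.6 ≈ 0.4052.
So K ~ Binomial(3, 4.7/11.6): P(K = 3) = C(3,3) · (4.7/11.6)^3 · (6.9/11.6)^0 ≈ 0.0665.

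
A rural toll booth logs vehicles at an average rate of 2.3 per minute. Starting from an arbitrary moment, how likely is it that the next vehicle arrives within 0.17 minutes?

0.3236

Inter-arrival times are exponential with rate λ = 2.3 per minute.
P(T ≤ 0.17) = 1 − e^(−λt) = 1 − e^(−2.3 × 0.17) = 1 − e^(−0.391) ≈ 0.3236.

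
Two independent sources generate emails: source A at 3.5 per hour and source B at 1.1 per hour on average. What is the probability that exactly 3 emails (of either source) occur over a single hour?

Independent Poisson processes superpose: combined rate λ = 3.5 + 1.1 = 4.6 per hour.
So μ = 4.6.
P(N = 3) = e^(−4.6) · 4.6^3/3! ≈ 0.1631.

0.1631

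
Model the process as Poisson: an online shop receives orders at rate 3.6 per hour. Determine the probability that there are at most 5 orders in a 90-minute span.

0.5461

Over the interval, μ = 3.6 × 1.5 = 5.4 (a 90-minute span = 1.5 hours).
P(N ≤ 5) = Σ_{j=0}^{5} e^(−μ) μ^j/j! ≈ 0.5461.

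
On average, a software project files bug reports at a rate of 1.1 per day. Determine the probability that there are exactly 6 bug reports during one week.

Over the interval, μ = 1.1 × 7 = 7.7 (a week = 7 days).
P(N = 6) = e^(−μ) μ^6/6! = e^(−7.7) · 7.7^6/720 ≈ 0.1311.

0.1311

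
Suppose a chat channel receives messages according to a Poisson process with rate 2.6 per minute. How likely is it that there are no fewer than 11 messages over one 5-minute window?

Over the interval, μ = 2.6 × 5 = 13 (a 5-minute window = 5 minutes).
P(N ≥ 11) = 1 − P(N ≤ 10) = 1 − Σ_{j=0}^{10} e^(−μ) μ^j/j! ≈ 0.7483.

0.7483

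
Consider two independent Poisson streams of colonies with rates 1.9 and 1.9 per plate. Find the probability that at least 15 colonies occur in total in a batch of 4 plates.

Independent Poisson processes superpose: combined rate λ = 1.9 + 1.9 = 3.8 per plate.
Over the interval, μ = 3.8 × 4 = 15.2 (a batch of 4 plates = 4 plates).
P(N ≥ 15) = 1 − P(N ≤ 14) ≈ 0.5547.

0.5547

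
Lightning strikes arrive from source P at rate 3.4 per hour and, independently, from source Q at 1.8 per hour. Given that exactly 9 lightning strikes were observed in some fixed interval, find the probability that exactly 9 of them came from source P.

Given the total, each event is independently from source P with probability p = λ_P/(λ_P+λ_Q) = 3.4/5.2 ≈ 0.6538.
So K ~ Binomial(9, 3.4/5.2): P(K = 9) = C(9,9) · (3.4/5.2)^9 · (1.8/5.2)^0 ≈ 0.0218.

0.0218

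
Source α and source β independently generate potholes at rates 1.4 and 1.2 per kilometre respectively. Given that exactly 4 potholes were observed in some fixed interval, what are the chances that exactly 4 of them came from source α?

Given the total, each event is independently from source α with probability p = λ_α/(λ_α+λ_β) = 1.4/2.6 ≈ 0.5385.
So K ~ Binomial(4, 1.4/2.6): P(K = 4) = C(4,4) · (1.4/2.6)^4 · (1.2/2.6)^0 ≈ 0.0841.

0.0841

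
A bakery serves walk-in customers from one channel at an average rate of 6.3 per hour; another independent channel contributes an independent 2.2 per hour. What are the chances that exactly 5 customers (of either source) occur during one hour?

0.0752

Independent Poisson processes superpose: combined rate λ = 6.3 + 2.2 = 8.5 per hour.
So μ = 8.5.
P(N = 5) = e^(−8.5) · 8.5^5/5! ≈ 0.0752.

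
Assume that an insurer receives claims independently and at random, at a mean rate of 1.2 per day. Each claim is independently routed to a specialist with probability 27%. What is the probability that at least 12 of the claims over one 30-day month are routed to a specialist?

Thinning: the claims that are routed to a specialist themselves form a Poisson process with rate 0.27 × 1.2 = 0.324 per day.
Over the interval, μ = 0.324 × 30 = 9.72 (a 30-day month = 30 days).
P(N ≥ 12) = 1 − P(N ≤ 11) ≈ 0.2719.

0.2719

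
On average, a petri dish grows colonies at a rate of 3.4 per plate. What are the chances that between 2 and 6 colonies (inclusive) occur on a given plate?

0.7953

With mean μ = 3.4 per plate,
P(2 ≤ N ≤ 6) = Σ_{j=2}^{6} e^(−3.4) · 3.4^j/j! ≈ 0.7953.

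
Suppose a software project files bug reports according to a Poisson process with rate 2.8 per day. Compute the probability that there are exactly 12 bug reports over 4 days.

Over the interval, μ = 2.8 × 4 = 11.2 (4 days).
P(N = 12) = e^(−μ) μ^12/12! = e^(−11.2) · 11.2^12/479001600 ≈ 0.1112.

0.1112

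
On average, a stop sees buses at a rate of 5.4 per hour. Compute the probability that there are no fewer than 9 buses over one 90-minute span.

Over the interval, μ = 5.4 × 1.5 = 8.1 (a 90-minute span = 1.5 hours).
P(N ≥ 9) = 1 − P(N ≤ 8) = 1 − Σ_{j=0}^{8} e^(−μ) μ^j/j! ≈ 0.4214.

0.4214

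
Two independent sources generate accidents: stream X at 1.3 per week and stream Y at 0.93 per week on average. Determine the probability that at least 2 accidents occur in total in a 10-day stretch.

Independent Poisson processes superpose: combined rate λ = 1.3 + 0.93 = 2.23 per week.
Over the interval, μ = 2.23 × 10/7 ≈ 3.18571 (a 10-day stretch = 10/7 weeks).
P(N ≥ 2) = 1 − P(N ≤ 1) ≈ 0.8269.

0.8269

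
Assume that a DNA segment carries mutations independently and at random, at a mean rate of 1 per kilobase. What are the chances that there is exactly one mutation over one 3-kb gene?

Over the interval, μ = 1 × 3 = 3 (a 3-kb gene = 3 kilobases).
P(N = 1) = e^(−μ) μ^1/1! = e^(−3) · 3^1/1 ≈ 0.1494.

0.1494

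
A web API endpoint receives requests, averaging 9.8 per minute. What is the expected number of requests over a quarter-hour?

E[N] = λt = 9.8 × 15 = 147 (a quarter-hour = 15 minutes).

147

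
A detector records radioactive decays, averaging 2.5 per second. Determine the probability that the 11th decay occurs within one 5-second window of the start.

0.7029

Over the interval, μ = 2.5 × 5 = 12.5 (a 5-second window = 5 seconds).
The 11th arrival falls in the interval iff at least 11 events occur there: P(S_11 ≤ t) = P(N ≥ 11) = 1 − P(N ≤ 10) ≈ 0.7029.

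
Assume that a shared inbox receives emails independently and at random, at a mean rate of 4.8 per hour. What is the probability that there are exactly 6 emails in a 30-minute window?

Over the interval, μ = 4.8 × 0.5 = 2.4 (a 30-minute window = 0.5 hours).
P(N = 6) = e^(−μ) μ^6/6! = e^(−2.4) · 2.4^6/720 ≈ 0.0241.

0.0241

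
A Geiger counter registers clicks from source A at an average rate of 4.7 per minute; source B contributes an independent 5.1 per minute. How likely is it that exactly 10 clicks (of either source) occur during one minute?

Independent Poisson processes superpose: combined rate λ = 4.7 + 5.1 = 9.8 per minute.
So μ = 9.8.
P(N = 10) = e^(−9.8) · 9.8^10/10! ≈ 0.1249.

0.1249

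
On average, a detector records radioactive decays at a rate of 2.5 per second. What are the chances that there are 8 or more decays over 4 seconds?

Over the interval, μ = 2.5 × 4 = 10 (4 seconds).
P(N ≥ 8) = 1 − P(N ≤ 7) = 1 − Σ_{j=0}^{7} e^(−μ) μ^j/j! ≈ 0.7798.

0.7798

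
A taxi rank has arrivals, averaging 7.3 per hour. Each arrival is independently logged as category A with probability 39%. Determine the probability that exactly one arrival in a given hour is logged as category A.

0.1652

Thinning: the arrivals that are logged as category A themselves form a Poisson process with rate 0.39 × 7.3 = 2.847 per hour.
So μ = 2.847.
P(N = 1) = e^(−2.847) · 2.847^1/1! ≈ 0.1652.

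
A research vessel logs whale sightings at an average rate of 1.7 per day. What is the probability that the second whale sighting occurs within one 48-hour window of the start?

Over the interval, μ = 1.7 × 2 = 3.4 (a 48-hour window = 2 days).
The second arrival falls in the interval iff at least 2 events occur there: P(S_2 ≤ t) = P(N ≥ 2) = 1 − P(N ≤ 1) ≈ 0.8532.

0.8532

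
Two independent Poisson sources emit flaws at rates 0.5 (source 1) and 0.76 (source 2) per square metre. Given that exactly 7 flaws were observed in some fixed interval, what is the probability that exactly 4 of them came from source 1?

Given the total, each event is independently from source 1 with probability p = λ_1/(λ_1+λ_2) = 0.5/1.26 ≈ 0.3968.
So K ~ Binomial(7, 0.5/1.26): P(K = 4) = C(7,4) · (0.5/1.26)^4 · (0.76/1.26)^3 ≈ 0.1905.

0.1905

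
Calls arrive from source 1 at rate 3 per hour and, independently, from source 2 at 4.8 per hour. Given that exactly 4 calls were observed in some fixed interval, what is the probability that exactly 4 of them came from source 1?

0.0219

Given the total, each event is independently from source 1 with probability p = λ_1/(λ_1+λ_2) = 3/7.8 ≈ 0.3846.
So K ~ Binomial(4, 3/7.8): P(K = 4) = C(4,4) · (3/7.8)^4 · (4.8/7.8)^0 ≈ 0.0219.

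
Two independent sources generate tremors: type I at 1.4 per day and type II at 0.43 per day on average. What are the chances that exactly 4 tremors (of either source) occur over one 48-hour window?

0.1924

Independent Poisson processes superpose: combined rate λ = 1.4 + 0.43 = 1.83 per day.
Over the interval, μ = 1.83 × 2 = 3.66 (a 48-hour window = 2 days).
P(N = 4) = e^(−3.66) · 3.66^4/4! ≈ 0.1924.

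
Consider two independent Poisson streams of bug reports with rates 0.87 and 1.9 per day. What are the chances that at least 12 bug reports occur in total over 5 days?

Independent Poisson processes superpose: combined rate λ = 0.87 + 1.9 = 2.77 per day.
Over the interval, μ = 2.77 × 5 = 13.85 (5 days).
P(N ≥ 12) = 1 − P(N ≤ 11) ≈ 0.7271.

0.7271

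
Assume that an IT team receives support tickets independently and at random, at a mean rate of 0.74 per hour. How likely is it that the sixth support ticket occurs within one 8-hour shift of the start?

0.5414

Over the interval, μ = 0.74 × 8 = 5.92 (an 8-hour shift = 8 hours).
The sixth arrival falls in the interval iff at least 6 events occur there: P(S_6 ≤ t) = P(N ≥ 6) = 1 − P(N ≤ 5) ≈ 0.5414.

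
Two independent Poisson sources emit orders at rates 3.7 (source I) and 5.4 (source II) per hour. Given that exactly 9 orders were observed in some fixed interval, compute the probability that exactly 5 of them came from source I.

0.1736

Given the total, each event is independently from source I with probability p = λ_I/(λ_I+λ_II) = 3.7/9.1 ≈ 0.4066.
So K ~ Binomial(9, 3.7/9.1): P(K = 5) = C(9,5) · (3.7/9.1)^5 · (5.4/9.1)^4 ≈ 0.1736.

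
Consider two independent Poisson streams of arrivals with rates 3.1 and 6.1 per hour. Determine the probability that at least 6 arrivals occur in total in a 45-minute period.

Independent Poisson processes superpose: combined rate λ = 3.1 + 6.1 = 9.2 per hour.
Over the interval, μ = 9.2 × 0.75 = 6.9 (a 45-minute period = 0.75 hours).
P(N ≥ 6) = 1 − P(N ≤ 5) ≈ 0.6863.

0.6863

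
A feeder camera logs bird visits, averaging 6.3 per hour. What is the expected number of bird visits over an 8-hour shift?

50.4

E[N] = λt = 6.3 × 8 = 50.4 (an 8-hour shift = 8 hours).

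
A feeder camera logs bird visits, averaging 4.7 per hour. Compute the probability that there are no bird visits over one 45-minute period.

0.0295

Over the interval, μ = 4.7 × 0.75 = 3.525 (a 45-minute period = 0.75 hours).
P(N = 0) = e^(−μ) μ^0/0! = e^(−3.525) · 3.525^0/1 ≈ 0.0295.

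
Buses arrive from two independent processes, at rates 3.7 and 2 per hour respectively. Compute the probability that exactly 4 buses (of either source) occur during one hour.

0.1472

Independent Poisson processes superpose: combined rate λ = 3.7 + 2 = 5.7 per hour.
So μ = 5.7.
P(N = 4) = e^(−5.7) · 5.7^4/4! ≈ 0.1472.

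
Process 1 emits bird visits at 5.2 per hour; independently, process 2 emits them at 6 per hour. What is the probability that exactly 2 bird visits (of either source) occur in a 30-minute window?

Independent Poisson processes superpose: combined rate λ = 5.2 + 6 = 11.2 per hour.
Over the interval, μ = 11.2 × 0.5 = 5.6 (a 30-minute window = 0.5 hours).
P(N = 2) = e^(−5.6) · 5.6^2/2! ≈ 0.0580.

0.0580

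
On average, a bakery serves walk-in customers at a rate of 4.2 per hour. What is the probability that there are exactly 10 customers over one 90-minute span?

Over the interval, μ = 4.2 × 1.5 = 6.3 (a 90-minute span = 1.5 hours).
P(N = 10) = e^(−μ) μ^10/10! = e^(−6.3) · 6.3^10/3628800 ≈ 0.0498.

0.0498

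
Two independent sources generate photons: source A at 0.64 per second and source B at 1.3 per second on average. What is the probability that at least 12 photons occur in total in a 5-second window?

0.2697

Independent Poisson processes superpose: combined rate λ = 0.64 + 1.3 = 1.94 per second.
Over the interval, μ = 1.94 × 5 = 9.7 (a 5-second window = 5 seconds).
P(N ≥ 12) = 1 − P(N ≤ 11) ≈ 0.2697.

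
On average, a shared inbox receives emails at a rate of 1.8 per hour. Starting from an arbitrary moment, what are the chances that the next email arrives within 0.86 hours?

Inter-arrival times are exponential with rate λ = 1.8 per hour.
P(T ≤ 0.86) = 1 − e^(−λt) = 1 − e^(−1.8 × 0.86) = 1 − e^(−1.548) ≈ 0.7873.

0.7873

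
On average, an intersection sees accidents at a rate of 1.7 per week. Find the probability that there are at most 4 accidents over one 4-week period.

0.1920

Over the interval, μ = 1.7 × 4 = 6.8 (a 4-week period = 4 weeks).
P(N ≤ 4) = Σ_{j=0}^{4} e^(−μ) μ^j/j! ≈ 0.1920.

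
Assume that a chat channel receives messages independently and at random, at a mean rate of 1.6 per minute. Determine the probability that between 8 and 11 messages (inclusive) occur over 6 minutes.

Over the interval, μ = 1.6 × 6 = 9.6 (6 minutes).
P(8 ≤ N ≤ 11) = Σ_{j=8}^{11} e^(−9.6) · 9.6^j/j! ≈ 0.4828.

0.4828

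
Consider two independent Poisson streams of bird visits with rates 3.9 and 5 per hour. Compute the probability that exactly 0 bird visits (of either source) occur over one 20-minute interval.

0.0515

Independent Poisson processes superpose: combined rate λ = 3.9 + 5 = 8.9 per hour.
Over the interval, μ = 8.9 × 1/3 ≈ 2.96667 (a 20-minute interval = 1/3 hours).
P(N = 0) = e^(−2.96667) · 2.96667^0/0! ≈ 0.0515.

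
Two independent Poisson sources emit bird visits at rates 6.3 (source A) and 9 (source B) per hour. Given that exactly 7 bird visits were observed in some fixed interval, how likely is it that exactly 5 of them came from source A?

Given the total, each event is independently from source A with probability p = λ_A/(λ_A+λ_B) = 6.3/15.3 ≈ 0.4118.
So K ~ Binomial(7, 6.3/15.3): P(K = 5) = C(7,5) · (6.3/15.3)^5 · (9/15.3)^2 ≈ 0.0860.

0.0860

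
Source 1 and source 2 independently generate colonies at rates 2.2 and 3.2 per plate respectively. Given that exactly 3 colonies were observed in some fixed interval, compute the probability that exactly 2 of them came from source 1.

Given the total, each event is independently from source 1 with probability p = λ_1/(λ_1+λ_2) = 2.2/5.4 ≈ 0.4074.
So K ~ Binomial(3, 2.2/5.4): P(K = 2) = C(3,2) · (2.2/5.4)^2 · (3.2/5.4)^1 ≈ 0.2951.

0.2951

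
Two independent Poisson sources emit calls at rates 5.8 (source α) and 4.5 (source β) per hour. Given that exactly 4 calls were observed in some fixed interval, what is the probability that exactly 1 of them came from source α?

0.1878

Given the total, each event is independently from source α with probability p = λ_α/(λ_α+λ_β) = 5.8/10.3 ≈ 0.5631.
So K ~ Binomial(4, 5.8/10.3): P(K = 1) = C(4,1) · (5.8/10.3)^1 · (4.5/10.3)^3 ≈ 0.1878.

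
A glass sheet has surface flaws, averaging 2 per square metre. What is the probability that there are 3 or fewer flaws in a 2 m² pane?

0.4335

Over the interval, μ = 2 × 2 = 4 (a 2 m² pane = 2 square metres).
P(N ≤ 3) = Σ_{j=0}^{3} e^(−μ) μ^j/j! ≈ 0.4335.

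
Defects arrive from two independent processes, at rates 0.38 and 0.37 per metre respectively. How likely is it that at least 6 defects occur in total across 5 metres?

Independent Poisson processes superpose: combined rate λ = 0.38 + 0.37 = 0.75 per metre.
Over the interval, μ = 0.75 × 5 = 3.75 (5 metres).
P(N ≥ 6) = 1 − P(N ≤ 5) ≈ 0.1771.

0.1771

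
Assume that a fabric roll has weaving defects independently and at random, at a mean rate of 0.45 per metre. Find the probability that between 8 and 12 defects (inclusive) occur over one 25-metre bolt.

0.5333

Over the interval, μ = 0.45 × 25 = 11.25 (a 25-metre bolt = 25 metres).
P(8 ≤ N ≤ 12) = Σ_{j=8}^{12} e^(−11.25) · 11.25^j/j! ≈ 0.5333.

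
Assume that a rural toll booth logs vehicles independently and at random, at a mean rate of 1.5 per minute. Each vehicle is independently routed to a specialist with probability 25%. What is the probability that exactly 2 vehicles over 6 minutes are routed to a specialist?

Thinning: the vehicles that are routed to a specialist themselves form a Poisson process with rate 0.25 × 1.5 = 0.375 per minute.
Over the interval, μ = 0.375 × 6 = 2.25 (6 minutes).
P(N = 2) = e^(−2.25) · 2.25^2/2! ≈ 0.2668.

0.2668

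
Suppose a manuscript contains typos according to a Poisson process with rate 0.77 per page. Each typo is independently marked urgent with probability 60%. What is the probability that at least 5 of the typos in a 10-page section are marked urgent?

0.4905

Thinning: the typos that are marked urgent themselves form a Poisson process with rate 0.6 × 0.77 = 0.462 per page.
Over the interval, μ = 0.462 × 10 = 4.62 (a 10-page section = 10 pages).
P(N ≥ 5) = 1 − P(N ≤ 4) ≈ 0.4905.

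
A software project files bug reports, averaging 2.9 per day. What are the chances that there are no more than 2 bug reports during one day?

0.4460

With mean μ = 2.9 per day,
P(N ≤ 2) = Σ_{j=0}^{2} e^(−μ) μ^j/j! ≈ 0.4460.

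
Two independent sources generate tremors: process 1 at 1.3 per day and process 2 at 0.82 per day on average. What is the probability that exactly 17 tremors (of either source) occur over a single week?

0.0829

Independent Poisson processes superpose: combined rate λ = 1.3 + 0.82 = 2.12 per day.
Over the interval, μ = 2.12 × 7 = 14.84 (a week = 7 days).
P(N = 17) = e^(−14.84) · 14.84^17/17! ≈ 0.0829.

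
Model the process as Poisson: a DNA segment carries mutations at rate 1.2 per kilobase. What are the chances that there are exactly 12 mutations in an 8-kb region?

Over the interval, μ = 1.2 × 8 = 9.6 (an 8-kb region = 8 kilobases).
P(N = 12) = e^(−μ) μ^12/12! = e^(−9.6) · 9.6^12/479001600 ≈ 0.0866.

0.0866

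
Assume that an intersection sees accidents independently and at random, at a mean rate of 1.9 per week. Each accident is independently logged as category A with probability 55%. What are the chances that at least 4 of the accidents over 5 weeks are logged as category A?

0.7651

Thinning: the accidents that are logged as category A themselves form a Poisson process with rate 0.55 × 1.9 = 1.045 per week.
Over the interval, μ = 1.045 × 5 = 5.225 (5 weeks).
P(N ≥ 4) = 1 − P(N ≤ 3) ≈ 0.7651.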